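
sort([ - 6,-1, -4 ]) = [ - 6, - 4,-1] 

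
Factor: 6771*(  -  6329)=- 42853659 = - 3^1*37^1 *61^1 * 6329^1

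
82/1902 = 41/951 = 0.04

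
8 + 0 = 8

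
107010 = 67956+39054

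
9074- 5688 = 3386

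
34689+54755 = 89444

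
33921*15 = 508815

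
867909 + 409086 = 1276995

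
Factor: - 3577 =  - 7^2*73^1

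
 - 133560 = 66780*( - 2) 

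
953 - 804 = 149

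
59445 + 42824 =102269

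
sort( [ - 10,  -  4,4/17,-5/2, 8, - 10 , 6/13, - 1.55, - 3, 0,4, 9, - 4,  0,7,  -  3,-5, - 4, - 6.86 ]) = [ - 10,-10,  -  6.86,-5, - 4, - 4,-4, - 3,-3, - 5/2,- 1.55 , 0, 0 , 4/17 , 6/13,4, 7, 8,9]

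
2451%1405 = 1046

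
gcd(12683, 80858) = 1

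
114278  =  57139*2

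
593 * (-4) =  - 2372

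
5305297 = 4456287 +849010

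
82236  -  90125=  - 7889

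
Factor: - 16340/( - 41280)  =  2^( - 4)*3^(-1) * 19^1 = 19/48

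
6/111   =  2/37=0.05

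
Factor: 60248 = 2^3 * 17^1*443^1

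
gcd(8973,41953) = 1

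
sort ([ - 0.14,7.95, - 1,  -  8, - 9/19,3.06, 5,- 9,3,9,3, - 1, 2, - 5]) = [-9, - 8, - 5, - 1, - 1, - 9/19,-0.14,2,3,3,3.06, 5,7.95,9 ]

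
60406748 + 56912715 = 117319463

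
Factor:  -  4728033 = - 3^2 * 113^1*4649^1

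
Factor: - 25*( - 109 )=2725 = 5^2*109^1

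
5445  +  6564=12009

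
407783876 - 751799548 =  - 344015672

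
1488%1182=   306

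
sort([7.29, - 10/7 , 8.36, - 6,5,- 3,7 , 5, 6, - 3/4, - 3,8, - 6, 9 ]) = [ - 6, - 6, - 3,-3, - 10/7, - 3/4 , 5, 5, 6,7,7.29, 8, 8.36, 9]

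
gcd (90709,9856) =1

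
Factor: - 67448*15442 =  - 1041532016 = - 2^4*7^1 * 1103^1*8431^1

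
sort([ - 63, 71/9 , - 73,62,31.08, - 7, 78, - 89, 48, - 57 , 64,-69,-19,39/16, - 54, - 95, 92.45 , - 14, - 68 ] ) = [ - 95 , - 89 ,-73,-69, - 68, -63 ,  -  57, -54, - 19, - 14 , - 7,39/16,71/9,31.08, 48, 62,64 , 78, 92.45]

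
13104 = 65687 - 52583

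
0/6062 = 0 = 0.00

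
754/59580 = 377/29790 = 0.01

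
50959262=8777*5806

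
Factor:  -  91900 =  - 2^2*5^2 * 919^1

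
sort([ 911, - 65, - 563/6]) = [ - 563/6, - 65,911]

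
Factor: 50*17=2^1*5^2*17^1 = 850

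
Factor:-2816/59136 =-1/21 = -3^( - 1) * 7^( - 1 )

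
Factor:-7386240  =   - 2^7*3^1*5^1*3847^1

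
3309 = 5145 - 1836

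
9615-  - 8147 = 17762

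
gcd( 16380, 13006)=14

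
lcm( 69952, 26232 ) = 209856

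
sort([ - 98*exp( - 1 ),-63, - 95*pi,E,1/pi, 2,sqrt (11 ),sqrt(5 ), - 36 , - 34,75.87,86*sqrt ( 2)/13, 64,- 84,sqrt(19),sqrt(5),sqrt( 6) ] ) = [ - 95*pi, - 84, - 63, - 98*exp( - 1 ), - 36, - 34,1/pi,2,sqrt( 5),sqrt( 5 ),sqrt( 6),  E,sqrt( 11),sqrt( 19),86*sqrt( 2)/13,64, 75.87]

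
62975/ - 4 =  - 15744 + 1/4 = - 15743.75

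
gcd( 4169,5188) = 1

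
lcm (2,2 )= 2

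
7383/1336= 5 + 703/1336=5.53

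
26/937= 26/937 = 0.03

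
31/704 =31/704 =0.04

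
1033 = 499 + 534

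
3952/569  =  6+538/569 = 6.95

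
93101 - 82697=10404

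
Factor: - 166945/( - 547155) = 3^(-4)*7^( - 1 )*173^1 = 173/567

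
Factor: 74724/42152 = 2^( - 1 ) * 3^1*11^(-1 )*13^1 = 39/22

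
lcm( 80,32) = 160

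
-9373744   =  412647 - 9786391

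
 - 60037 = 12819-72856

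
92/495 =92/495= 0.19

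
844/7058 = 422/3529 = 0.12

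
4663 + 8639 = 13302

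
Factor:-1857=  - 3^1*619^1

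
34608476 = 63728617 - 29120141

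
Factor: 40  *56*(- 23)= - 2^6*5^1* 7^1*23^1  =  - 51520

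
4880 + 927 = 5807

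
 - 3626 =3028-6654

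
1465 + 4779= 6244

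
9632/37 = 260 +12/37  =  260.32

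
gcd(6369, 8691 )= 3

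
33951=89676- 55725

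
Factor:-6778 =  - 2^1*3389^1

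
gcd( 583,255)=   1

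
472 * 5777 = 2726744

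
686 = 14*49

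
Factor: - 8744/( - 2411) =2^3*1093^1*2411^ ( - 1) 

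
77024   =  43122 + 33902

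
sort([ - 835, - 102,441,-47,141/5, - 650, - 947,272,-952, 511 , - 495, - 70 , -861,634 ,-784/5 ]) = [ - 952 ,- 947, - 861  , -835,-650 ,  -  495,  -  784/5 , - 102, - 70, - 47, 141/5, 272, 441, 511, 634]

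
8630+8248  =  16878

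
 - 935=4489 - 5424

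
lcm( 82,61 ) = 5002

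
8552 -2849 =5703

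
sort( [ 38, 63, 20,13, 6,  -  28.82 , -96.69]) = [-96.69,-28.82,6 , 13, 20, 38, 63]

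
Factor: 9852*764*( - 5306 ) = -2^5*3^1 * 7^1*191^1*379^1  *  821^1=- 39937879968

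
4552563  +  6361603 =10914166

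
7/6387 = 7/6387 = 0.00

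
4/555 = 4/555= 0.01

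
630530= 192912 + 437618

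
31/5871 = 31/5871 = 0.01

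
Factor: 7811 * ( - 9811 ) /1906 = -76633721/1906 = - 2^( - 1 )*73^1*107^1*953^(-1) * 9811^1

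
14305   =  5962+8343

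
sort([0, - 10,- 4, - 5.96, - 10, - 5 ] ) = [ - 10,-10,- 5.96,-5,- 4,0] 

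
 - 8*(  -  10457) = 83656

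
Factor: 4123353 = 3^1*13^1*105727^1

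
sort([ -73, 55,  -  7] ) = [- 73,-7, 55 ]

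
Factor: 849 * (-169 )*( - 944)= 2^4*3^1 * 13^2 * 59^1 * 283^1 = 135446064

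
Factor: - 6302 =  - 2^1*23^1 * 137^1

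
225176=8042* 28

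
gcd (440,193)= 1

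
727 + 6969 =7696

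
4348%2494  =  1854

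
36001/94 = 36001/94 = 382.99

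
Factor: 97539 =3^1 * 13^1*41^1*61^1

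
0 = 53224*0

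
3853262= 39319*98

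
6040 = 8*755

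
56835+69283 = 126118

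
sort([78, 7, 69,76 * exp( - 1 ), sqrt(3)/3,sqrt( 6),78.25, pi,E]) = [sqrt( 3 ) /3,sqrt( 6), E, pi, 7 , 76*exp( - 1), 69, 78, 78.25]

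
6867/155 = 6867/155  =  44.30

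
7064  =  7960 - 896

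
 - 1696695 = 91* ( - 18645)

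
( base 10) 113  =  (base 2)1110001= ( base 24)4H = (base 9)135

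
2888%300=188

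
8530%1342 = 478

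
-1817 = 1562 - 3379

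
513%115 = 53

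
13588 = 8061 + 5527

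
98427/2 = 49213+1/2= 49213.50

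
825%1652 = 825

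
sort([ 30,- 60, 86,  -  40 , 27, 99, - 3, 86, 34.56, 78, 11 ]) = [ - 60, - 40, - 3, 11, 27, 30, 34.56,78, 86 , 86, 99]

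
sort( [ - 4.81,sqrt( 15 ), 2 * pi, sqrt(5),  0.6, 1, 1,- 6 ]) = [ - 6,  -  4.81,  0.6, 1,1, sqrt( 5 ), sqrt( 15), 2 * pi ]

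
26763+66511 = 93274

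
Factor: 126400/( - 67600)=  - 2^2 * 13^(  -  2) * 79^1 = - 316/169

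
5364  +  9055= 14419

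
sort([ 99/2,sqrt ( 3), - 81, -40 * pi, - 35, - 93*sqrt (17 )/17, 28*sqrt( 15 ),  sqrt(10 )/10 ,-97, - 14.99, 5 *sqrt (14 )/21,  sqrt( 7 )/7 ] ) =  [ - 40*pi,-97, - 81, - 35,  -  93*sqrt( 17 )/17,  -  14.99, sqrt( 10)/10, sqrt(7 ) /7, 5*sqrt(14 ) /21,sqrt(3) , 99/2, 28*sqrt (15)]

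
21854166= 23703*922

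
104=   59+45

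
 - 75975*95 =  - 7217625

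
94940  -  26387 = 68553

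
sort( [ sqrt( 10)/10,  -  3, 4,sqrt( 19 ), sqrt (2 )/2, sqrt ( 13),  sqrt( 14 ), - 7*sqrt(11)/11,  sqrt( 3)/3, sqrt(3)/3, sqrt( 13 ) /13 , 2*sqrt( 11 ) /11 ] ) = [  -  3, - 7*sqrt( 11 )/11, sqrt( 13)/13, sqrt(10)/10,  sqrt( 3 )/3,sqrt( 3)/3, 2*sqrt (11 ) /11, sqrt(2)/2,  sqrt (13), sqrt( 14),  4, sqrt( 19 )] 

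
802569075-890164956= -87595881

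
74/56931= 74/56931 = 0.00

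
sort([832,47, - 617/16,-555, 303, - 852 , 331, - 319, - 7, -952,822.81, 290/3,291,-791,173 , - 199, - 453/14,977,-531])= [-952,  -  852, - 791,  -  555, -531, - 319,- 199,  -  617/16 , - 453/14, - 7,47,290/3,173,291,  303, 331,822.81,832,977 ]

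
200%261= 200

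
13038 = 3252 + 9786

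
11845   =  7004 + 4841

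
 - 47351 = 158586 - 205937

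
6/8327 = 6/8327 = 0.00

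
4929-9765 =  - 4836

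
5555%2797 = 2758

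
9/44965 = 9/44965 = 0.00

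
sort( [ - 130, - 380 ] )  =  [ - 380, - 130 ]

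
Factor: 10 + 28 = 38 = 2^1*19^1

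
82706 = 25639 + 57067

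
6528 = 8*816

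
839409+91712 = 931121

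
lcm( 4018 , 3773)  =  309386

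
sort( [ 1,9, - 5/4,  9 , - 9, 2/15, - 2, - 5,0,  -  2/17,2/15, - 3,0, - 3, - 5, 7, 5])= [ - 9, - 5, - 5, - 3,-3,  -  2,- 5/4 , - 2/17,0, 0, 2/15, 2/15, 1,5, 7,  9,9]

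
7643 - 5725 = 1918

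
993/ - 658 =-2 + 323/658 = -1.51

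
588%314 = 274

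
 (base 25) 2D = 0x3F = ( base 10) 63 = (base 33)1U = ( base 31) 21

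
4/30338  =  2/15169 = 0.00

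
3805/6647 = 3805/6647 = 0.57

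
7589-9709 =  - 2120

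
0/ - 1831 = 0/1=- 0.00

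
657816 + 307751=965567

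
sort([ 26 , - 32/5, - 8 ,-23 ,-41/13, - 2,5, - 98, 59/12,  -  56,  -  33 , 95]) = [ - 98, - 56, - 33, - 23 , - 8, - 32/5, - 41/13, - 2 , 59/12, 5  ,  26,  95] 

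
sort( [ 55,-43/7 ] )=[ - 43/7,55 ]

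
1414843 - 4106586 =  - 2691743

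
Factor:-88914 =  - 2^1*3^1*7^1*29^1*73^1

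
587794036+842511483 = 1430305519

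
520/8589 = 520/8589 = 0.06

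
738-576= 162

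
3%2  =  1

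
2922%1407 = 108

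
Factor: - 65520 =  - 2^4*3^2*5^1*7^1*13^1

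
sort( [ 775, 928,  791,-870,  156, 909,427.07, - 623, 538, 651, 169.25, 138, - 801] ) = [ - 870, - 801,  -  623, 138,156, 169.25 , 427.07, 538, 651, 775,791, 909,928]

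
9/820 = 9/820 = 0.01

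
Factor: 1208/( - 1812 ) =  - 2/3 = - 2^1 * 3^( - 1)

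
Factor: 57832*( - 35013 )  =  -2024871816 = - 2^3*3^1*11^1*1061^1*7229^1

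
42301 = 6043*7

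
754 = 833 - 79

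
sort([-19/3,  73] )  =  [ - 19/3, 73] 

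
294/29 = 294/29=10.14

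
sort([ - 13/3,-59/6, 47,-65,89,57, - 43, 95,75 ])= [ - 65,-43,-59/6,  -  13/3,47,57, 75, 89,95]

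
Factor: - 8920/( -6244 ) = 2^1*5^1 * 7^(-1 )= 10/7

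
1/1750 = 1/1750 = 0.00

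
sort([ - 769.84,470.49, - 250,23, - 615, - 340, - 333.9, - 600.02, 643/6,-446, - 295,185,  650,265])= [ - 769.84, - 615, - 600.02, - 446, - 340, - 333.9 , - 295, - 250,23,643/6, 185,  265, 470.49, 650 ] 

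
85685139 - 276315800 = - 190630661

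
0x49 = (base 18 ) 41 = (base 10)73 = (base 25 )2n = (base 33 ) 27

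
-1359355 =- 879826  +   - 479529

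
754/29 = 26 = 26.00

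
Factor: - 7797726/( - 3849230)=3898863/1924615 = 3^2*5^( - 1)*7^(- 1)*11^( - 1) * 4999^ ( - 1)*433207^1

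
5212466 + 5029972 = 10242438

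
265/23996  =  265/23996 = 0.01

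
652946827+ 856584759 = 1509531586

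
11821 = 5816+6005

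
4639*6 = 27834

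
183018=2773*66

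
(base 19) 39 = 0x42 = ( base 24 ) 2i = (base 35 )1V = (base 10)66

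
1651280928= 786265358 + 865015570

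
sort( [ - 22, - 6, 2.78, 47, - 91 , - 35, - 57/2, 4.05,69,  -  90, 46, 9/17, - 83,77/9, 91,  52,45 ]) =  [-91, - 90, - 83,- 35 , - 57/2,- 22, - 6, 9/17,2.78,4.05, 77/9, 45,46,47, 52,  69, 91] 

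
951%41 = 8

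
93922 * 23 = 2160206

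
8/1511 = 8/1511= 0.01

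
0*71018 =0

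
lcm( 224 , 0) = 0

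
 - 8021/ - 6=8021/6 =1336.83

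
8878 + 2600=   11478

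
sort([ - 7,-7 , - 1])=[-7 , - 7,- 1 ]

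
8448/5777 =1 + 2671/5777  =  1.46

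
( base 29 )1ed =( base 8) 2354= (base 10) 1260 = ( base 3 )1201200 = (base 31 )19K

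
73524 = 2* 36762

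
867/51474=289/17158  =  0.02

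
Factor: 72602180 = 2^2*5^1* 7^1*518587^1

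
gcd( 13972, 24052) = 28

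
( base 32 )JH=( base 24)121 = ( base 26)o1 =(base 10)625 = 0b1001110001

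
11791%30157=11791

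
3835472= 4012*956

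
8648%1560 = 848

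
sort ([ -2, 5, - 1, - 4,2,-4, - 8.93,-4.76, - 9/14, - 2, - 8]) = [ - 8.93,-8  , - 4.76,- 4, - 4,- 2, - 2,- 1,-9/14,2,5 ]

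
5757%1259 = 721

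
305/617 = 305/617 = 0.49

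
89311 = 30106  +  59205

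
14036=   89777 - 75741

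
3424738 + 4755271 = 8180009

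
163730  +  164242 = 327972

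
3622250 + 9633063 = 13255313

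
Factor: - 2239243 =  - 1429^1*1567^1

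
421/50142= 421/50142 = 0.01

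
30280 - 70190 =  - 39910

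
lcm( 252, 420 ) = 1260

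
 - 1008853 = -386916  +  -621937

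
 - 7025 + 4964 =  - 2061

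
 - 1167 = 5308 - 6475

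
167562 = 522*321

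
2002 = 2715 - 713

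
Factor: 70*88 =6160 = 2^4*5^1*7^1*11^1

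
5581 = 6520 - 939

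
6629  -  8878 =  - 2249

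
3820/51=3820/51 = 74.90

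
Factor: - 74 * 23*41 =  - 69782 = - 2^1* 23^1*37^1*41^1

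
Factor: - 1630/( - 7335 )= 2^1 * 3^( -2 ) = 2/9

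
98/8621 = 98/8621 = 0.01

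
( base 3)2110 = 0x42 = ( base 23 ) 2K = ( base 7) 123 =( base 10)66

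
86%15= 11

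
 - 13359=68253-81612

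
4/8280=1/2070 = 0.00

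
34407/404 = 85 + 67/404= 85.17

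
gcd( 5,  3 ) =1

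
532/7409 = 532/7409 = 0.07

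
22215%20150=2065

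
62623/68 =920 + 63/68=920.93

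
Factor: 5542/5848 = 163/172 = 2^( - 2) * 43^ ( - 1) * 163^1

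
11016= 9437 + 1579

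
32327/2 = 16163 + 1/2= 16163.50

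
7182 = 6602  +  580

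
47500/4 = 11875 = 11875.00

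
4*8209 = 32836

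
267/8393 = 267/8393  =  0.03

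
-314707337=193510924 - 508218261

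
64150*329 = 21105350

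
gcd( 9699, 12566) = 61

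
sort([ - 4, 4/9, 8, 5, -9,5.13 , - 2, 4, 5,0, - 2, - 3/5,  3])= [-9, - 4,-2 ,-2, - 3/5 , 0,4/9, 3,4,5,5,5.13,8 ] 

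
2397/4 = 599 + 1/4 = 599.25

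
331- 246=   85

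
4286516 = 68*63037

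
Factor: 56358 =2^1*3^2*31^1 * 101^1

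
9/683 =9/683 = 0.01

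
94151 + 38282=132433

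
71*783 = 55593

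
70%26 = 18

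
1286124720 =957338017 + 328786703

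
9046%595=121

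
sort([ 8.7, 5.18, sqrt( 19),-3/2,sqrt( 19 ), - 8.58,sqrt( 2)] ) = [ - 8.58, - 3/2,sqrt(2), sqrt(19), sqrt( 19) , 5.18, 8.7 ]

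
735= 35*21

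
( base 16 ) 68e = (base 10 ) 1678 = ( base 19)4C6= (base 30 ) 1ps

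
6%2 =0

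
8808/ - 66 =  - 1468/11 = - 133.45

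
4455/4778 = 4455/4778 = 0.93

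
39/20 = 1+19/20  =  1.95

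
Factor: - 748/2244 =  - 1/3 = - 3^( - 1)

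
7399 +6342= 13741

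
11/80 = 11/80= 0.14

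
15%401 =15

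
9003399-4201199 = 4802200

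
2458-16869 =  - 14411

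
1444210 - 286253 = 1157957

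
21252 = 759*28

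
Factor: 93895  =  5^1 * 89^1*211^1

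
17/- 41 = - 17/41=- 0.41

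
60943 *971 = 59175653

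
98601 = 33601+65000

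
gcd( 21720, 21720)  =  21720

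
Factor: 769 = 769^1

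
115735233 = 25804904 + 89930329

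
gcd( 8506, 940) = 2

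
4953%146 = 135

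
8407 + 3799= 12206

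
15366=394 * 39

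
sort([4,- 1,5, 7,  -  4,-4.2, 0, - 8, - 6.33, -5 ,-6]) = [ - 8, -6.33,- 6,- 5,-4.2, - 4, - 1, 0,4,5,7 ]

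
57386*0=0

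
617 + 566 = 1183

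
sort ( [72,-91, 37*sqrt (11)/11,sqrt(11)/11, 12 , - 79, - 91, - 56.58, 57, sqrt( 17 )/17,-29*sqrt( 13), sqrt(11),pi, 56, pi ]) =[ - 29*sqrt(13 ),  -  91, - 91,-79 ,- 56.58, sqrt( 17 ) /17,sqrt(11)/11,pi, pi, sqrt (11), 37  *sqrt(11 ) /11,12, 56, 57, 72 ]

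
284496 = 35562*8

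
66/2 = 33 = 33.00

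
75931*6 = 455586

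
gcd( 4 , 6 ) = 2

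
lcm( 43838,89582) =2060386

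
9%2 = 1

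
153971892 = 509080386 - 355108494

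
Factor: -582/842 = - 3^1*97^1 * 421^( - 1) =- 291/421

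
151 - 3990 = - 3839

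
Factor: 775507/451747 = 451747^( - 1)*775507^1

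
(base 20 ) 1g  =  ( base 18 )20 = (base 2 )100100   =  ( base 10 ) 36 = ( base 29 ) 17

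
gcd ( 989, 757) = 1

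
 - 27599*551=  -  15207049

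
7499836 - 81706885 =-74207049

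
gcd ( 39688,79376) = 39688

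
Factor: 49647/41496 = 67/56 = 2^( - 3)*7^( - 1 )*67^1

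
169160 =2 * 84580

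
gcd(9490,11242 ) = 146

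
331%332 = 331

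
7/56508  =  7/56508  =  0.00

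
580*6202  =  3597160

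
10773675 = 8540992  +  2232683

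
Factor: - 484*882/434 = -2^2*3^2*7^1*11^2*31^( - 1) = -30492/31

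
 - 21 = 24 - 45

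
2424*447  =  1083528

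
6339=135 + 6204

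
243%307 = 243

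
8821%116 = 5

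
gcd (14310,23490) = 270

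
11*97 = 1067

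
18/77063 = 18/77063  =  0.00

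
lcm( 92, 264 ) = 6072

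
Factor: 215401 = 47^1*4583^1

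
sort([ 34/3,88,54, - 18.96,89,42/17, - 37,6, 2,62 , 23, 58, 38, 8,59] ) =[ - 37,-18.96,2,42/17,6, 8,34/3, 23,38,  54, 58, 59, 62, 88, 89 ] 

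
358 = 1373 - 1015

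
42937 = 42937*1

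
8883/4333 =2 + 31/619 = 2.05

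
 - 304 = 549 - 853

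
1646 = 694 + 952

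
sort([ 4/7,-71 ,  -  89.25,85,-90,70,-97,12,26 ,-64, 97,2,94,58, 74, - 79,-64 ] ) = [ -97,-90, - 89.25, - 79,-71, - 64,-64,4/7,2, 12, 26,58,70, 74 , 85, 94,97] 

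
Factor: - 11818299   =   - 3^1 * 3939433^1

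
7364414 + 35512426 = 42876840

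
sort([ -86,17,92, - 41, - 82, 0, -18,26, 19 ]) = [ - 86,-82, - 41, - 18, 0, 17, 19,26,92]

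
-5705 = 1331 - 7036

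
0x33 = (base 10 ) 51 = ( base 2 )110011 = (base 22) 27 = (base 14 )39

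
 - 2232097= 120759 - 2352856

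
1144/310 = 3+107/155 = 3.69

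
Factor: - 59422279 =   -  7^1*487^1 * 17431^1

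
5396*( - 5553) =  - 29963988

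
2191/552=2191/552 = 3.97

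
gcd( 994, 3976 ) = 994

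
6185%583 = 355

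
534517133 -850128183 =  -315611050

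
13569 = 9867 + 3702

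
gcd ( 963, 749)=107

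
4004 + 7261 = 11265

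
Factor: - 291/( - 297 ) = 3^ (-2 )*11^ ( -1 )*97^1 = 97/99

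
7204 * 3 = 21612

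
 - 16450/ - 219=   16450/219 = 75.11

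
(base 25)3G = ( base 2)1011011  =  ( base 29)34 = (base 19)4F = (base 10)91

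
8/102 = 4/51 = 0.08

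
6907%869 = 824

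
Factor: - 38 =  - 2^1*19^1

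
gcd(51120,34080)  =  17040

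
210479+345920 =556399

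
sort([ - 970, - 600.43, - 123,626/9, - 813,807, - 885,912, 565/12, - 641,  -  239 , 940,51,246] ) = [ - 970, - 885, - 813,  -  641, -600.43, - 239, - 123,565/12 , 51 , 626/9 , 246,  807,  912,940 ]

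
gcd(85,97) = 1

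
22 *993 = 21846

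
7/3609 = 7/3609  =  0.00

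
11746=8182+3564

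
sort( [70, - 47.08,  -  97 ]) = [ - 97, - 47.08,70]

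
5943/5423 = 1 + 520/5423 =1.10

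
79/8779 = 79/8779 =0.01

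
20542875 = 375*54781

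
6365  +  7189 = 13554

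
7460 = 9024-1564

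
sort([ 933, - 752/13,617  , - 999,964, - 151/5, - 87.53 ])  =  [ - 999, - 87.53, - 752/13, - 151/5 , 617,933,964 ] 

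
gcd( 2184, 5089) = 7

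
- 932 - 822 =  - 1754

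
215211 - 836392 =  -621181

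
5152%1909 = 1334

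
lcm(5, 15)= 15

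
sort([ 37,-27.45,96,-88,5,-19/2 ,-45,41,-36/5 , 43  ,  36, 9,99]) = [-88, - 45,-27.45, - 19/2,-36/5,5,  9, 36, 37, 41, 43,96,99]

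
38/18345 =38/18345 = 0.00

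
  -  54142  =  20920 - 75062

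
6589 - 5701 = 888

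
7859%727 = 589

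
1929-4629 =-2700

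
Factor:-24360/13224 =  - 35/19 = - 5^1*7^1*19^(- 1) 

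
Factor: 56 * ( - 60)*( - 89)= 299040 = 2^5 *3^1*5^1 * 7^1 * 89^1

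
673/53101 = 673/53101 = 0.01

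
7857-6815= 1042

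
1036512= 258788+777724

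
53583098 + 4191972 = 57775070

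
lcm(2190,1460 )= 4380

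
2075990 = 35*59314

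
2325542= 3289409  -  963867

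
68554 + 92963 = 161517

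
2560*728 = 1863680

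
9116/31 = 294 + 2/31 = 294.06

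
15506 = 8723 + 6783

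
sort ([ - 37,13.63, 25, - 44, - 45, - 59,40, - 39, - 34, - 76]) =[- 76, - 59 , - 45, - 44, -39,-37,  -  34, 13.63, 25,40]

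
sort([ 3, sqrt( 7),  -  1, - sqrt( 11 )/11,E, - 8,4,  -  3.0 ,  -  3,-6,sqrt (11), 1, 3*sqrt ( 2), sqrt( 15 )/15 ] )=[  -  8, - 6,-3.0, - 3, - 1,-sqrt( 11 )/11, sqrt(15 ) /15, 1, sqrt (7 ),E,3,sqrt( 11), 4,  3*sqrt( 2 )] 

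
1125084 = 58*19398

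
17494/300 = 8747/150 = 58.31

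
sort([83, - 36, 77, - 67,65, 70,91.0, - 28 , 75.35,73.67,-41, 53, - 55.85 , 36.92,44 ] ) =[ - 67, - 55.85, - 41, - 36, - 28, 36.92, 44,53, 65,70,73.67  ,  75.35,77,83, 91.0 ]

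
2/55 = 2/55 = 0.04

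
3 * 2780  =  8340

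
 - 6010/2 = -3005 = - 3005.00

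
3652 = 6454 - 2802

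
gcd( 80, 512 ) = 16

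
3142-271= 2871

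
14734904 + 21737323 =36472227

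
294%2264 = 294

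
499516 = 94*5314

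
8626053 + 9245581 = 17871634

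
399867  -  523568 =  - 123701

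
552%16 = 8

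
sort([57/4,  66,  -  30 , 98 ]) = [ - 30,57/4, 66, 98]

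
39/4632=13/1544 = 0.01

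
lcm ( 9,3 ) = 9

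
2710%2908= 2710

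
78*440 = 34320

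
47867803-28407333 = 19460470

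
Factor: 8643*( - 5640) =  - 2^3*3^2 * 5^1*43^1*47^1*  67^1 = -48746520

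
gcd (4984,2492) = 2492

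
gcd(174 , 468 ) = 6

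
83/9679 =83/9679 = 0.01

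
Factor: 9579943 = 83^1 * 115421^1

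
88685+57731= 146416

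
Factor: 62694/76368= 2^( - 3 )*3^5*  37^(  -  1 ) = 243/296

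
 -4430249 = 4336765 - 8767014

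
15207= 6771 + 8436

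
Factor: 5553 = 3^2*617^1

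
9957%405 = 237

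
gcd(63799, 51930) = 1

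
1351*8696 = 11748296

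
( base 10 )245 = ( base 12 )185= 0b11110101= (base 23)af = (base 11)203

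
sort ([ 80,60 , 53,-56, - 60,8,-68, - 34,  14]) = [-68, - 60,  -  56,-34,8, 14,53,60,80 ]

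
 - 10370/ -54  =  5185/27 = 192.04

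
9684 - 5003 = 4681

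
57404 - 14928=42476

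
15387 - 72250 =  -  56863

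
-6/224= - 3/112 = - 0.03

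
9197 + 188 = 9385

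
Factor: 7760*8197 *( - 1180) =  - 2^6*5^2*7^1*59^1*97^1 * 1171^1 = -75058289600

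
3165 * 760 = 2405400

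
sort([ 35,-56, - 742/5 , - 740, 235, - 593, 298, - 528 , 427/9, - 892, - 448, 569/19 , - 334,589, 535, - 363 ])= [ - 892,- 740, - 593, - 528, - 448,-363, - 334, - 742/5 , - 56,569/19, 35, 427/9, 235 , 298 , 535, 589 ] 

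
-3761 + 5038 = 1277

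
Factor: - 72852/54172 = -39/29 = -3^1*13^1*29^(-1 )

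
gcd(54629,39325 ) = 1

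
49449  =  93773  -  44324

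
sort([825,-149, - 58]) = [ - 149,-58, 825 ]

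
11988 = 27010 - 15022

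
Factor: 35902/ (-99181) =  - 2^1*29^1*619^1*99181^( - 1 ) 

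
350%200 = 150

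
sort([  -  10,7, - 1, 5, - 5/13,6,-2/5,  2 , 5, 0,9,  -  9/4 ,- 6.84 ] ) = [ - 10,- 6.84, - 9/4,-1,-2/5, - 5/13,0, 2, 5,5,  6, 7,  9 ]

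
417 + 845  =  1262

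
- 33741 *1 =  - 33741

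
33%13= 7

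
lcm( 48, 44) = 528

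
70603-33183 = 37420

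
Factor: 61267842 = 2^1 * 3^2*31^1*59^1*1861^1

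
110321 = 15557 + 94764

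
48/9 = 16/3  =  5.33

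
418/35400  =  209/17700 = 0.01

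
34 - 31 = 3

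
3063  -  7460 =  - 4397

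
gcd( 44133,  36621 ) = 939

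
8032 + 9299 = 17331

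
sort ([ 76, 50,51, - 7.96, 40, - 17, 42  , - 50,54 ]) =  [  -  50, - 17, - 7.96,40, 42, 50, 51,54,76] 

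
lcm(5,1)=5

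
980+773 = 1753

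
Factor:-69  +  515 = 446 = 2^1*223^1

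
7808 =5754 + 2054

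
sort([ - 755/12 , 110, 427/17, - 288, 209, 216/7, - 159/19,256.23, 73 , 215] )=[ - 288, - 755/12, - 159/19, 427/17,216/7, 73, 110, 209,  215, 256.23]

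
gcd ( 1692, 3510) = 18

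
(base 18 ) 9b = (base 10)173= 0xAD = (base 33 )58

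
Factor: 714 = 2^1*3^1*7^1*17^1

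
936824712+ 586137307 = 1522962019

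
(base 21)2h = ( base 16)3b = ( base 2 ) 111011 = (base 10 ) 59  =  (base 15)3E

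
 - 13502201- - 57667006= 44164805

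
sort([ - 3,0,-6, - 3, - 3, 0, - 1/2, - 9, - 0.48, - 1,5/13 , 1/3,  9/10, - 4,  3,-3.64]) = [ - 9, -6, - 4, - 3.64,-3,-3, - 3, - 1, -1/2,  -  0.48,0, 0,1/3,5/13,9/10, 3 ]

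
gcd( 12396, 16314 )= 6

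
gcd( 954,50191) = 53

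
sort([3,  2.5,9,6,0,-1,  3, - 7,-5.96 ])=[ - 7, -5.96, - 1 , 0,2.5,3,  3, 6, 9] 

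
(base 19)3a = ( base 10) 67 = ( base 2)1000011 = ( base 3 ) 2111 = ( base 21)34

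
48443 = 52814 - 4371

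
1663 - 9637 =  - 7974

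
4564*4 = 18256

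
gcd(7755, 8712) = 33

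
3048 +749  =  3797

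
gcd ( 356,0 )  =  356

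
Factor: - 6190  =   - 2^1 * 5^1*619^1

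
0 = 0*138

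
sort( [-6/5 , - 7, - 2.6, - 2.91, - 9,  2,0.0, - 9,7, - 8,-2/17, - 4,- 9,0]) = [ - 9, - 9, - 9, - 8,-7, - 4, - 2.91, - 2.6, - 6/5 , - 2/17,0.0,0,2,7]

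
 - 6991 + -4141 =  - 11132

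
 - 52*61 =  - 3172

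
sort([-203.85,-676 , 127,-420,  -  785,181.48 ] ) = [- 785,-676 ,  -  420, -203.85, 127, 181.48 ]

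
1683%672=339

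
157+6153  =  6310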